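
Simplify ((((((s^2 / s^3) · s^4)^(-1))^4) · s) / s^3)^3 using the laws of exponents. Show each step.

((((((s^2 / s^3) · s^4)^(-1))^4) · s) / s^3)^3
= ((((((s^2 / s^3) · s^4)^(-1))^4) · s)^3) / ((s^3)^3)    [power of a quotient]
= ((((((s^2 / s^3) · s^4)^(-1))^4)^3) · (s^3)) / ((s^3)^3)    [power of a product]
= (((((s^2 / s^3) · s^4)^(-1))^12) · (s^3)) / ((s^3)^3)    [power of a power]
= ((((s^2 / s^3) · s^4)^(-12)) · (s^3)) / ((s^3)^3)    [power of a power]
= ((((s^2 / s^3)^(-12)) · ((s^4)^(-12))) · (s^3)) / ((s^3)^3)    [power of a product]
= (((((s^2)^(-12)) / ((s^3)^(-12))) · ((s^4)^(-12))) · (s^3)) / ((s^3)^3)    [power of a quotient]
= (((s^(-24) / ((s^3)^(-12))) · ((s^4)^(-12))) · (s^3)) / ((s^3)^3)    [power of a power]
= (((s^(-24) / s^(-36)) · ((s^4)^(-12))) · (s^3)) / ((s^3)^3)    [power of a power]
= ((s^12 · ((s^4)^(-12))) · (s^3)) / ((s^3)^3)    [quotient of powers]
= ((s^12 · s^(-48)) · (s^3)) / ((s^3)^3)    [power of a power]
= (s^(-36) · (s^3)) / ((s^3)^3)    [product of powers]
= s^(-33) / ((s^3)^3)    [product of powers]
= s^(-33) / s^9    [power of a power]
= s^(-42)    [quotient of powers]

s^(-42)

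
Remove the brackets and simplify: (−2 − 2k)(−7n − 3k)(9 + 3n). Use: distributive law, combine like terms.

126n + 42n² + 54k + 144kn + 42kn² + 54k² + 18k²n

(−2 − 2k)(−7n − 3k)(9 + 3n)
= (14n + 6k + 14kn + 6k²)(9 + 3n)    [distributive law]
= 126n + 42n² + 54k + 18kn + 126kn + 42kn² + 54k² + 18k²n    [distributive law]
= 126n + 42n² + 54k + 144kn + 42kn² + 54k² + 18k²n    [combine like terms]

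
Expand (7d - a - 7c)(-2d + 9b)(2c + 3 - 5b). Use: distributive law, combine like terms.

(7d - a - 7c)(-2d + 9b)(2c + 3 - 5b)
= (-14d^2 + 63bd + 2ad - 9ab + 14cd - 63bc)(2c + 3 - 5b)    [distributive law]
= -28cd^2 - 42d^2 + 70bd^2 + 126bcd + 189bd - 315b^2d + 4acd + 6ad - 10abd - 18abc - 27ab + 45ab^2 + 28c^2d + 42cd - 70bcd - 126bc^2 - 189bc + 315b^2c    [distributive law]
= -28cd^2 - 42d^2 + 70bd^2 + 56bcd + 189bd - 315b^2d + 4acd + 6ad - 10abd - 18abc - 27ab + 45ab^2 + 28c^2d + 42cd - 126bc^2 - 189bc + 315b^2c    [combine like terms]

-28cd^2 - 42d^2 + 70bd^2 + 56bcd + 189bd - 315b^2d + 4acd + 6ad - 10abd - 18abc - 27ab + 45ab^2 + 28c^2d + 42cd - 126bc^2 - 189bc + 315b^2c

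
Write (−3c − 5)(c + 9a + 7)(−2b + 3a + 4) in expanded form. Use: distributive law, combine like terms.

6bc^2 − 9ac^2 − 12c^2 + 54abc − 81a^2c − 186ac + 52bc − 104c + 90ab − 135a^2 − 285a + 70b − 140

(−3c − 5)(c + 9a + 7)(−2b + 3a + 4)
= (−3c^2 − 27ac − 21c − 5c − 45a − 35)(−2b + 3a + 4)    [distributive law]
= (−3c^2 − 27ac − 26c − 45a − 35)(−2b + 3a + 4)    [combine like terms]
= 6bc^2 − 9ac^2 − 12c^2 + 54abc − 81a^2c − 108ac + 52bc − 78ac − 104c + 90ab − 135a^2 − 180a + 70b − 105a − 140    [distributive law]
= 6bc^2 − 9ac^2 − 12c^2 + 54abc − 81a^2c − 186ac + 52bc − 104c + 90ab − 135a^2 − 285a + 70b − 140    [combine like terms]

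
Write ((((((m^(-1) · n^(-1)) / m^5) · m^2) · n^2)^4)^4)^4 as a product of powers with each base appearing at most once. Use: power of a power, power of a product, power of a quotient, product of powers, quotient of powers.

((((((m^(-1) · n^(-1)) / m^5) · m^2) · n^2)^4)^4)^4
= (((((m^(-1) · n^(-1)) / m^5) · m^2) · n^2)^4)^16    [power of a power]
= ((((m^(-1) · n^(-1)) / m^5) · m^2) · n^2)^64    [power of a power]
= ((((m^(-1) · n^(-1)) / m^5) · m^2)^64) · ((n^2)^64)    [power of a product]
= ((((m^(-1) · n^(-1)) / m^5)^64) · ((m^2)^64)) · ((n^2)^64)    [power of a product]
= ((((m^(-1) · n^(-1))^64) / ((m^5)^64)) · ((m^2)^64)) · ((n^2)^64)    [power of a quotient]
= (((((m^(-1))^64) · ((n^(-1))^64)) / ((m^5)^64)) · ((m^2)^64)) · ((n^2)^64)    [power of a product]
= (((m^(-64) · ((n^(-1))^64)) / ((m^5)^64)) · ((m^2)^64)) · ((n^2)^64)    [power of a power]
= (((m^(-64) · n^(-64)) / ((m^5)^64)) · ((m^2)^64)) · ((n^2)^64)    [power of a power]
= (((m^(-64) · n^(-64)) / m^320) · ((m^2)^64)) · ((n^2)^64)    [power of a power]
= (((m^(-64) · n^(-64)) / m^320) · m^128) · ((n^2)^64)    [power of a power]
= (((m^(-64) · n^(-64)) / m^320) · m^128) · n^128    [power of a power]
= m^(-256)n^64    [quotient of powers; product of powers]

m^(-256)n^64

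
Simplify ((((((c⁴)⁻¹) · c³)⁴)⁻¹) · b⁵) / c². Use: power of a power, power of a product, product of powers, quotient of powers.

b⁵·c²

((((((c⁴)⁻¹) · c³)⁴)⁻¹) · b⁵) / c²
= (((((c⁴)⁻¹) · c³)⁻⁴) · b⁵) / c²    [power of a power]
= (((((c⁴)⁻¹)⁻⁴) · ((c³)⁻⁴)) · b⁵) / c²    [power of a product]
= ((((c⁴)⁴) · ((c³)⁻⁴)) · b⁵) / c²    [power of a power]
= ((c¹⁶ · ((c³)⁻⁴)) · b⁵) / c²    [power of a power]
= ((c¹⁶ · c⁻¹²) · b⁵) / c²    [power of a power]
= (c⁴ · b⁵) / c²    [product of powers]
= b⁵·c²    [quotient of powers]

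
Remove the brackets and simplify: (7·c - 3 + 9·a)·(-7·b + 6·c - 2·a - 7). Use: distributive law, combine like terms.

-49·b·c + 42·c^2 + 40·a·c - 67·c + 21·b - 57·a + 21 - 63·a·b - 18·a^2

(7·c - 3 + 9·a)·(-7·b + 6·c - 2·a - 7)
= -49·b·c + 42·c^2 - 14·a·c - 49·c + 21·b - 18·c + 6·a + 21 - 63·a·b + 54·a·c - 18·a^2 - 63·a    [distributive law]
= -49·b·c + 42·c^2 + 40·a·c - 67·c + 21·b - 57·a + 21 - 63·a·b - 18·a^2    [combine like terms]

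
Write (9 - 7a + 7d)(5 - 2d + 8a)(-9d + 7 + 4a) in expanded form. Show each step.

(9 - 7a + 7d)(5 - 2d + 8a)(-9d + 7 + 4a)
= (45 - 18d + 72a - 35a + 14ad - 56a^2 + 35d - 14d^2 + 56ad)(-9d + 7 + 4a)    [distributive law]
= (45 + 17d + 37a + 70ad - 56a^2 - 14d^2)(-9d + 7 + 4a)    [combine like terms]
= -405d + 315 + 180a - 153d^2 + 119d + 68ad - 333ad + 259a + 148a^2 - 630ad^2 + 490ad + 280a^2d + 504a^2d - 392a^2 - 224a^3 + 126d^3 - 98d^2 - 56ad^2    [distributive law]
= -286d + 315 + 439a - 251d^2 + 225ad - 244a^2 - 686ad^2 + 784a^2d - 224a^3 + 126d^3    [combine like terms]

-286d + 315 + 439a - 251d^2 + 225ad - 244a^2 - 686ad^2 + 784a^2d - 224a^3 + 126d^3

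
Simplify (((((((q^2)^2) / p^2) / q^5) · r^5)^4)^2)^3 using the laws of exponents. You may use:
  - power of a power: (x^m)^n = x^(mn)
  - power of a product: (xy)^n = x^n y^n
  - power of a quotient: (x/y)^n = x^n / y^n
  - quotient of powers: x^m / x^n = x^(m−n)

p^(-48)q^(-24)r^120

(((((((q^2)^2) / p^2) / q^5) · r^5)^4)^2)^3
= ((((((q^2)^2) / p^2) / q^5) · r^5)^4)^6    [power of a power]
= (((((q^2)^2) / p^2) / q^5) · r^5)^24    [power of a power]
= (((((q^2)^2) / p^2) / q^5)^24) · ((r^5)^24)    [power of a product]
= (((((q^2)^2) / p^2)^24) / ((q^5)^24)) · ((r^5)^24)    [power of a quotient]
= (((((q^2)^2)^24) / ((p^2)^24)) / ((q^5)^24)) · ((r^5)^24)    [power of a quotient]
= ((((q^2)^48) / ((p^2)^24)) / ((q^5)^24)) · ((r^5)^24)    [power of a power]
= ((q^96 / ((p^2)^24)) / ((q^5)^24)) · ((r^5)^24)    [power of a power]
= ((q^96 / p^48) / ((q^5)^24)) · ((r^5)^24)    [power of a power]
= ((q^96 / p^48) / q^120) · ((r^5)^24)    [power of a power]
= ((q^96 / p^48) / q^120) · r^120    [power of a power]
= p^(-48)q^(-24)r^120    [quotient of powers]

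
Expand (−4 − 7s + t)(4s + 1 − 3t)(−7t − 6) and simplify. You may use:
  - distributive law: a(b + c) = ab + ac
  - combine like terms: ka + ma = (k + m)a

(−4 − 7s + t)(4s + 1 − 3t)(−7t − 6)
= (−16s − 4 + 12t − 28s² − 7s + 21st + 4st + t − 3t²)(−7t − 6)    [distributive law]
= (−23s − 4 + 13t − 28s² + 25st − 3t²)(−7t − 6)    [combine like terms]
= 161st + 138s + 28t + 24 − 91t² − 78t + 196s²t + 168s² − 175st² − 150st + 21t³ + 18t²    [distributive law]
= 11st + 138s − 50t + 24 − 73t² + 196s²t + 168s² − 175st² + 21t³    [combine like terms]

11st + 138s − 50t + 24 − 73t² + 196s²t + 168s² − 175st² + 21t³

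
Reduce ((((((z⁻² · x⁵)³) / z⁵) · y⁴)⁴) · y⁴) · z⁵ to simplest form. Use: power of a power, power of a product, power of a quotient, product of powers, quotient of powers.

((((((z⁻² · x⁵)³) / z⁵) · y⁴)⁴) · y⁴) · z⁵
= ((((((z⁻² · x⁵)³) / z⁵)⁴) · ((y⁴)⁴)) · y⁴) · z⁵    [power of a product]
= ((((((z⁻² · x⁵)³)⁴) / ((z⁵)⁴)) · ((y⁴)⁴)) · y⁴) · z⁵    [power of a quotient]
= (((((z⁻² · x⁵)¹²) / ((z⁵)⁴)) · ((y⁴)⁴)) · y⁴) · z⁵    [power of a power]
= ((((((z⁻²)¹²) · ((x⁵)¹²)) / ((z⁵)⁴)) · ((y⁴)⁴)) · y⁴) · z⁵    [power of a product]
= ((((z⁻²⁴ · ((x⁵)¹²)) / ((z⁵)⁴)) · ((y⁴)⁴)) · y⁴) · z⁵    [power of a power]
= ((((z⁻²⁴ · x⁶⁰) / ((z⁵)⁴)) · ((y⁴)⁴)) · y⁴) · z⁵    [power of a power]
= ((((z⁻²⁴ · x⁶⁰) / z²⁰) · ((y⁴)⁴)) · y⁴) · z⁵    [power of a power]
= ((((z⁻²⁴ · x⁶⁰) / z²⁰) · y¹⁶) · y⁴) · z⁵    [power of a power]
= x⁶⁰·y²⁰·z⁻³⁹    [quotient of powers; product of powers]

x⁶⁰·y²⁰·z⁻³⁹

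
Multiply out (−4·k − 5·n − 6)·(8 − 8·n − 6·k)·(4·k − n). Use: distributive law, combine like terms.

16·k² + 28·k·n + 224·k²·n + 98·k·n² + 96·k³ − 8·n² − 40·n³ − 192·k + 48·n

(−4·k − 5·n − 6)·(8 − 8·n − 6·k)·(4·k − n)
= (−32·k + 32·k·n + 24·k² − 40·n + 40·n² + 30·k·n − 48 + 48·n + 36·k)·(4·k − n)    [distributive law]
= (4·k + 62·k·n + 24·k² + 8·n + 40·n² − 48)·(4·k − n)    [combine like terms]
= 16·k² − 4·k·n + 248·k²·n − 62·k·n² + 96·k³ − 24·k²·n + 32·k·n − 8·n² + 160·k·n² − 40·n³ − 192·k + 48·n    [distributive law]
= 16·k² + 28·k·n + 224·k²·n + 98·k·n² + 96·k³ − 8·n² − 40·n³ − 192·k + 48·n    [combine like terms]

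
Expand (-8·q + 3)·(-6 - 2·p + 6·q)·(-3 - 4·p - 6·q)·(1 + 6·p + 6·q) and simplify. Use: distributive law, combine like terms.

(-8·q + 3)·(-6 - 2·p + 6·q)·(-3 - 4·p - 6·q)·(1 + 6·p + 6·q)
= (48·q + 16·p·q - 48·q^2 - 18 - 6·p + 18·q)·(-3 - 4·p - 6·q)·(1 + 6·p + 6·q)    [distributive law]
= (66·q + 16·p·q - 48·q^2 - 18 - 6·p)·(-3 - 4·p - 6·q)·(1 + 6·p + 6·q)    [combine like terms]
= (-198·q - 264·p·q - 396·q^2 - 48·p·q - 64·p^2·q - 96·p·q^2 + 144·q^2 + 192·p·q^2 + 288·q^3 + 54 + 72·p + 108·q + 18·p + 24·p^2 + 36·p·q)·(1 + 6·p + 6·q)    [distributive law]
= (-90·q - 276·p·q - 252·q^2 - 64·p^2·q + 96·p·q^2 + 288·q^3 + 54 + 90·p + 24·p^2)·(1 + 6·p + 6·q)    [combine like terms]
= -90·q - 540·p·q - 540·q^2 - 276·p·q - 1656·p^2·q - 1656·p·q^2 - 252·q^2 - 1512·p·q^2 - 1512·q^3 - 64·p^2·q - 384·p^3·q - 384·p^2·q^2 + 96·p·q^2 + 576·p^2·q^2 + 576·p·q^3 + 288·q^3 + 1728·p·q^3 + 1728·q^4 + 54 + 324·p + 324·q + 90·p + 540·p^2 + 540·p·q + 24·p^2 + 144·p^3 + 144·p^2·q    [distributive law]
= 234·q - 276·p·q - 792·q^2 - 1576·p^2·q - 3072·p·q^2 - 1224·q^3 - 384·p^3·q + 192·p^2·q^2 + 2304·p·q^3 + 1728·q^4 + 54 + 414·p + 564·p^2 + 144·p^3    [combine like terms]

234·q - 276·p·q - 792·q^2 - 1576·p^2·q - 3072·p·q^2 - 1224·q^3 - 384·p^3·q + 192·p^2·q^2 + 2304·p·q^3 + 1728·q^4 + 54 + 414·p + 564·p^2 + 144·p^3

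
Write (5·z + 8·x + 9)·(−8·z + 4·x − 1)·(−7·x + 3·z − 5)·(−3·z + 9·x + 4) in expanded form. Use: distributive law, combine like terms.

−1524·x·z^3 + 120·x^2·z^2 − 2216·x·z^2 + 360·z^4 − 387·z^3 − 1198·z^2 + 4308·x^3·z + 10271·x^2·z + 6825·x·z + 1297·z − 2016·x^4 − 4100·x^3 − 2117·x^2 + 97·x + 180

(5·z + 8·x + 9)·(−8·z + 4·x − 1)·(−7·x + 3·z − 5)·(−3·z + 9·x + 4)
= (−40·z^2 + 20·x·z − 5·z − 64·x·z + 32·x^2 − 8·x − 72·z + 36·x − 9)·(−7·x + 3·z − 5)·(−3·z + 9·x + 4)    [distributive law]
= (−40·z^2 − 44·x·z − 77·z + 32·x^2 + 28·x − 9)·(−7·x + 3·z − 5)·(−3·z + 9·x + 4)    [combine like terms]
= (280·x·z^2 − 120·z^3 + 200·z^2 + 308·x^2·z − 132·x·z^2 + 220·x·z + 539·x·z − 231·z^2 + 385·z − 224·x^3 + 96·x^2·z − 160·x^2 − 196·x^2 + 84·x·z − 140·x + 63·x − 27·z + 45)·(−3·z + 9·x + 4)    [distributive law]
= (148·x·z^2 − 120·z^3 − 31·z^2 + 404·x^2·z + 843·x·z + 358·z − 224·x^3 − 356·x^2 − 77·x + 45)·(−3·z + 9·x + 4)    [combine like terms]
= −444·x·z^3 + 1332·x^2·z^2 + 592·x·z^2 + 360·z^4 − 1080·x·z^3 − 480·z^3 + 93·z^3 − 279·x·z^2 − 124·z^2 − 1212·x^2·z^2 + 3636·x^3·z + 1616·x^2·z − 2529·x·z^2 + 7587·x^2·z + 3372·x·z − 1074·z^2 + 3222·x·z + 1432·z + 672·x^3·z − 2016·x^4 − 896·x^3 + 1068·x^2·z − 3204·x^3 − 1424·x^2 + 231·x·z − 693·x^2 − 308·x − 135·z + 405·x + 180    [distributive law]
= −1524·x·z^3 + 120·x^2·z^2 − 2216·x·z^2 + 360·z^4 − 387·z^3 − 1198·z^2 + 4308·x^3·z + 10271·x^2·z + 6825·x·z + 1297·z − 2016·x^4 − 4100·x^3 − 2117·x^2 + 97·x + 180    [combine like terms]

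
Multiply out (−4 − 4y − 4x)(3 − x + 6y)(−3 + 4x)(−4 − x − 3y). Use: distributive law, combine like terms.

−144 + 60x − 540y + 200x^2 + 300xy − 20x^3 + 536x^2y − 612y^2 + 564xy^2 + 32x^3y + 336x^2y^2 − 216y^3 + 288xy^3 − 16x^4

(−4 − 4y − 4x)(3 − x + 6y)(−3 + 4x)(−4 − x − 3y)
= (−12 + 4x − 24y − 12y + 4xy − 24y^2 − 12x + 4x^2 − 24xy)(−3 + 4x)(−4 − x − 3y)    [distributive law]
= (−12 − 8x − 36y − 20xy − 24y^2 + 4x^2)(−3 + 4x)(−4 − x − 3y)    [combine like terms]
= (36 − 48x + 24x − 32x^2 + 108y − 144xy + 60xy − 80x^2y + 72y^2 − 96xy^2 − 12x^2 + 16x^3)(−4 − x − 3y)    [distributive law]
= (36 − 24x − 44x^2 + 108y − 84xy − 80x^2y + 72y^2 − 96xy^2 + 16x^3)(−4 − x − 3y)    [combine like terms]
= −144 − 36x − 108y + 96x + 24x^2 + 72xy + 176x^2 + 44x^3 + 132x^2y − 432y − 108xy − 324y^2 + 336xy + 84x^2y + 252xy^2 + 320x^2y + 80x^3y + 240x^2y^2 − 288y^2 − 72xy^2 − 216y^3 + 384xy^2 + 96x^2y^2 + 288xy^3 − 64x^3 − 16x^4 − 48x^3y    [distributive law]
= −144 + 60x − 540y + 200x^2 + 300xy − 20x^3 + 536x^2y − 612y^2 + 564xy^2 + 32x^3y + 336x^2y^2 − 216y^3 + 288xy^3 − 16x^4    [combine like terms]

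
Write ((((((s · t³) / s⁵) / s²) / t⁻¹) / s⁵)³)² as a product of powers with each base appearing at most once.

((((((s · t³) / s⁵) / s²) / t⁻¹) / s⁵)³)²
= (((((s · t³) / s⁵) / s²) / t⁻¹) / s⁵)⁶    [power of a power]
= (((((s · t³) / s⁵) / s²) / t⁻¹)⁶) / ((s⁵)⁶)    [power of a quotient]
= (((((s · t³) / s⁵) / s²)⁶) / ((t⁻¹)⁶)) / ((s⁵)⁶)    [power of a quotient]
= (((((s · t³) / s⁵)⁶) / ((s²)⁶)) / ((t⁻¹)⁶)) / ((s⁵)⁶)    [power of a quotient]
= (((((s · t³)⁶) / ((s⁵)⁶)) / ((s²)⁶)) / ((t⁻¹)⁶)) / ((s⁵)⁶)    [power of a quotient]
= (((((s⁶) · ((t³)⁶)) / ((s⁵)⁶)) / ((s²)⁶)) / ((t⁻¹)⁶)) / ((s⁵)⁶)    [power of a product]
= ((((s⁶ · t¹⁸) / ((s⁵)⁶)) / ((s²)⁶)) / ((t⁻¹)⁶)) / ((s⁵)⁶)    [power of a power]
= ((((s⁶ · t¹⁸) / s³⁰) / ((s²)⁶)) / ((t⁻¹)⁶)) / ((s⁵)⁶)    [power of a power]
= ((((s⁶ · t¹⁸) / s³⁰) / s¹²) / ((t⁻¹)⁶)) / ((s⁵)⁶)    [power of a power]
= ((((s⁶ · t¹⁸) / s³⁰) / s¹²) / t⁻⁶) / ((s⁵)⁶)    [power of a power]
= ((((s⁶ · t¹⁸) / s³⁰) / s¹²) / t⁻⁶) / s³⁰    [power of a power]
= s⁻⁶⁶t²⁴    [quotient of powers; product of powers]

s⁻⁶⁶t²⁴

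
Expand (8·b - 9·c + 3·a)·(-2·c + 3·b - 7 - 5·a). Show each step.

(8·b - 9·c + 3·a)·(-2·c + 3·b - 7 - 5·a)
= -16·b·c + 24·b² - 56·b - 40·a·b + 18·c² - 27·b·c + 63·c + 45·a·c - 6·a·c + 9·a·b - 21·a - 15·a²    [distributive law]
= -43·b·c + 24·b² - 56·b - 31·a·b + 18·c² + 63·c + 39·a·c - 21·a - 15·a²    [combine like terms]

-43·b·c + 24·b² - 56·b - 31·a·b + 18·c² + 63·c + 39·a·c - 21·a - 15·a²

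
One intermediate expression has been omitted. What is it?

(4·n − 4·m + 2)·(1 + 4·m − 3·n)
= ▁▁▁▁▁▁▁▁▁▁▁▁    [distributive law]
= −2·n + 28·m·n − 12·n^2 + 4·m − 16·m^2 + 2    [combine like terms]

By distributive law:

4·n + 16·m·n − 12·n^2 − 4·m − 16·m^2 + 12·m·n + 2 + 8·m − 6·n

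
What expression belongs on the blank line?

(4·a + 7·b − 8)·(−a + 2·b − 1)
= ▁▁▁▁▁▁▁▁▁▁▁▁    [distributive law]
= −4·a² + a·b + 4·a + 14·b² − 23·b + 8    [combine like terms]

After distributive law, the bracketed line is:

−4·a² + 8·a·b − 4·a − 7·a·b + 14·b² − 7·b + 8·a − 16·b + 8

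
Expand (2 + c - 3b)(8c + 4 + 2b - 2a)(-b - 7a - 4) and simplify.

(2 + c - 3b)(8c + 4 + 2b - 2a)(-b - 7a - 4)
= (16c + 8 + 4b - 4a + 8c^2 + 4c + 2bc - 2ac - 24bc - 12b - 6b^2 + 6ab)(-b - 7a - 4)    [distributive law]
= (20c + 8 - 8b - 4a + 8c^2 - 22bc - 2ac - 6b^2 + 6ab)(-b - 7a - 4)    [combine like terms]
= -20bc - 140ac - 80c - 8b - 56a - 32 + 8b^2 + 56ab + 32b + 4ab + 28a^2 + 16a - 8bc^2 - 56ac^2 - 32c^2 + 22b^2c + 154abc + 88bc + 2abc + 14a^2c + 8ac + 6b^3 + 42ab^2 + 24b^2 - 6ab^2 - 42a^2b - 24ab    [distributive law]
= 68bc - 132ac - 80c + 24b - 40a - 32 + 32b^2 + 36ab + 28a^2 - 8bc^2 - 56ac^2 - 32c^2 + 22b^2c + 156abc + 14a^2c + 6b^3 + 36ab^2 - 42a^2b    [combine like terms]

68bc - 132ac - 80c + 24b - 40a - 32 + 32b^2 + 36ab + 28a^2 - 8bc^2 - 56ac^2 - 32c^2 + 22b^2c + 156abc + 14a^2c + 6b^3 + 36ab^2 - 42a^2b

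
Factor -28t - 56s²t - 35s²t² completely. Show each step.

-28t - 56s²t - 35s²t²
= 7(-4t - 8s²t - 5s²t²)    [factor out 7]
= 7t(-4 - 8s² - 5s²t)    [factor out t]

7t(-4 - 8s² - 5s²t)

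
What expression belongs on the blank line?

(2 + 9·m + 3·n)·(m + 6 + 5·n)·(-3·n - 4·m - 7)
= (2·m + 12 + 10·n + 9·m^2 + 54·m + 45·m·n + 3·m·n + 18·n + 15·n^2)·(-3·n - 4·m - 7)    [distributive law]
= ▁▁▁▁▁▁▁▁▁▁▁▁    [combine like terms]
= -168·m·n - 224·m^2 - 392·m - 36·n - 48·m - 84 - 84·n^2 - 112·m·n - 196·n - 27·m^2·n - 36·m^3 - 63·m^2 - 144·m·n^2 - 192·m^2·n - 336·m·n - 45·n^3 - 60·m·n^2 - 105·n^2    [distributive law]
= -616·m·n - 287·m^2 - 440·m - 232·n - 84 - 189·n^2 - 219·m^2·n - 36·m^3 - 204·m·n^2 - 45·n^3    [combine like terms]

By combine like terms:

(56·m + 12 + 28·n + 9·m^2 + 48·m·n + 15·n^2)·(-3·n - 4·m - 7)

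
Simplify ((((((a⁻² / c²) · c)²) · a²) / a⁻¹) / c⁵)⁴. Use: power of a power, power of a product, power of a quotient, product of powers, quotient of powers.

((((((a⁻² / c²) · c)²) · a²) / a⁻¹) / c⁵)⁴
= ((((((a⁻² / c²) · c)²) · a²) / a⁻¹)⁴) / ((c⁵)⁴)    [power of a quotient]
= ((((((a⁻² / c²) · c)²) · a²)⁴) / ((a⁻¹)⁴)) / ((c⁵)⁴)    [power of a quotient]
= ((((((a⁻² / c²) · c)²)⁴) · ((a²)⁴)) / ((a⁻¹)⁴)) / ((c⁵)⁴)    [power of a product]
= (((((a⁻² / c²) · c)⁸) · ((a²)⁴)) / ((a⁻¹)⁴)) / ((c⁵)⁴)    [power of a power]
= (((((a⁻² / c²)⁸) · (c⁸)) · ((a²)⁴)) / ((a⁻¹)⁴)) / ((c⁵)⁴)    [power of a product]
= ((((((a⁻²)⁸) / ((c²)⁸)) · (c⁸)) · ((a²)⁴)) / ((a⁻¹)⁴)) / ((c⁵)⁴)    [power of a quotient]
= ((((a⁻¹⁶ / ((c²)⁸)) · (c⁸)) · ((a²)⁴)) / ((a⁻¹)⁴)) / ((c⁵)⁴)    [power of a power]
= ((((a⁻¹⁶ / c¹⁶) · (c⁸)) · ((a²)⁴)) / ((a⁻¹)⁴)) / ((c⁵)⁴)    [power of a power]
= ((((a⁻¹⁶ / c¹⁶) · c⁸) · a⁸) / ((a⁻¹)⁴)) / ((c⁵)⁴)    [power of a power]
= ((((a⁻¹⁶ / c¹⁶) · c⁸) · a⁸) / a⁻⁴) / ((c⁵)⁴)    [power of a power]
= ((((a⁻¹⁶ / c¹⁶) · c⁸) · a⁸) / a⁻⁴) / c²⁰    [power of a power]
= a⁻⁴c⁻²⁸    [quotient of powers; product of powers]

a⁻⁴c⁻²⁸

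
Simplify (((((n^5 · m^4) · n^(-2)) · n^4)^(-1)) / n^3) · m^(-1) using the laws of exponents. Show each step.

(((((n^5 · m^4) · n^(-2)) · n^4)^(-1)) / n^3) · m^(-1)
= (((((n^5 · m^4) · n^(-2))^(-1)) · ((n^4)^(-1))) / n^3) · m^(-1)    [power of a product]
= (((((n^5 · m^4)^(-1)) · ((n^(-2))^(-1))) · ((n^4)^(-1))) / n^3) · m^(-1)    [power of a product]
= ((((((n^5)^(-1)) · ((m^4)^(-1))) · ((n^(-2))^(-1))) · ((n^4)^(-1))) / n^3) · m^(-1)    [power of a product]
= ((((n^(-5) · ((m^4)^(-1))) · ((n^(-2))^(-1))) · ((n^4)^(-1))) / n^3) · m^(-1)    [power of a power]
= ((((n^(-5) · m^(-4)) · ((n^(-2))^(-1))) · ((n^4)^(-1))) / n^3) · m^(-1)    [power of a power]
= ((((n^(-5) · m^(-4)) · n^2) · ((n^4)^(-1))) / n^3) · m^(-1)    [power of a power]
= ((((n^(-5) · m^(-4)) · n^2) · n^(-4)) / n^3) · m^(-1)    [power of a power]
= m^(-5)·n^(-10)    [quotient of powers; product of powers]

m^(-5)·n^(-10)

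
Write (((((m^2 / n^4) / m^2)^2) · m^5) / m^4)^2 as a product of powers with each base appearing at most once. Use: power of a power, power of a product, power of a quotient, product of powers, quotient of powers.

m^2n^(-16)

(((((m^2 / n^4) / m^2)^2) · m^5) / m^4)^2
= (((((m^2 / n^4) / m^2)^2) · m^5)^2) / ((m^4)^2)    [power of a quotient]
= (((((m^2 / n^4) / m^2)^2)^2) · ((m^5)^2)) / ((m^4)^2)    [power of a product]
= ((((m^2 / n^4) / m^2)^4) · ((m^5)^2)) / ((m^4)^2)    [power of a power]
= ((((m^2 / n^4)^4) / ((m^2)^4)) · ((m^5)^2)) / ((m^4)^2)    [power of a quotient]
= (((((m^2)^4) / ((n^4)^4)) / ((m^2)^4)) · ((m^5)^2)) / ((m^4)^2)    [power of a quotient]
= (((m^8 / ((n^4)^4)) / ((m^2)^4)) · ((m^5)^2)) / ((m^4)^2)    [power of a power]
= (((m^8 / n^16) / ((m^2)^4)) · ((m^5)^2)) / ((m^4)^2)    [power of a power]
= (((m^8 / n^16) / m^8) · ((m^5)^2)) / ((m^4)^2)    [power of a power]
= (((m^8 / n^16) / m^8) · m^10) / ((m^4)^2)    [power of a power]
= (((m^8 / n^16) / m^8) · m^10) / m^8    [power of a power]
= m^2n^(-16)    [quotient of powers; product of powers]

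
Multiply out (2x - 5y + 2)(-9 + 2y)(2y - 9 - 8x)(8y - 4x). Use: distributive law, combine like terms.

-4464xy² + 3008x²y + 4356xy - 1224x² - 576x³ + 784xy³ - 608x²y² + 128x³y + 1504y³ - 3816y² - 160y⁴ + 1296y - 648x

(2x - 5y + 2)(-9 + 2y)(2y - 9 - 8x)(8y - 4x)
= (-18x + 4xy + 45y - 10y² - 18 + 4y)(2y - 9 - 8x)(8y - 4x)    [distributive law]
= (-18x + 4xy + 49y - 10y² - 18)(2y - 9 - 8x)(8y - 4x)    [combine like terms]
= (-36xy + 162x + 144x² + 8xy² - 36xy - 32x²y + 98y² - 441y - 392xy - 20y³ + 90y² + 80xy² - 36y + 162 + 144x)(8y - 4x)    [distributive law]
= (-464xy + 306x + 144x² + 88xy² - 32x²y + 188y² - 477y - 20y³ + 162)(8y - 4x)    [combine like terms]
= -3712xy² + 1856x²y + 2448xy - 1224x² + 1152x²y - 576x³ + 704xy³ - 352x²y² - 256x²y² + 128x³y + 1504y³ - 752xy² - 3816y² + 1908xy - 160y⁴ + 80xy³ + 1296y - 648x    [distributive law]
= -4464xy² + 3008x²y + 4356xy - 1224x² - 576x³ + 784xy³ - 608x²y² + 128x³y + 1504y³ - 3816y² - 160y⁴ + 1296y - 648x    [combine like terms]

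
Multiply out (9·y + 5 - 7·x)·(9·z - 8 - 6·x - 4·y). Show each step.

81·y·z - 92·y - 26·x·y - 36·y^2 + 45·z - 40 + 26·x - 63·x·z + 42·x^2

(9·y + 5 - 7·x)·(9·z - 8 - 6·x - 4·y)
= 81·y·z - 72·y - 54·x·y - 36·y^2 + 45·z - 40 - 30·x - 20·y - 63·x·z + 56·x + 42·x^2 + 28·x·y    [distributive law]
= 81·y·z - 92·y - 26·x·y - 36·y^2 + 45·z - 40 + 26·x - 63·x·z + 42·x^2    [combine like terms]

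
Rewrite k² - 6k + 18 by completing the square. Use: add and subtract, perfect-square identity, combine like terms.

(k - 3)² + 9

k² - 6k + 18
= k² - 6k + 9 - 9 + 18    [add and subtract 9]
= (k - 3)² - 9 + 18    [perfect-square identity]
= (k - 3)² + 9    [combine constants]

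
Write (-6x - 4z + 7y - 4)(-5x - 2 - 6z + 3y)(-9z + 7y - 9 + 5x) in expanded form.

10x^2z - 55x^2y - 110x^2 + 150x^3 - 632xz + 571xy - 248x - 384xz^2 + 599xyz - 266xy^2 - 504z^2 + 944yz - 360z - 216z^3 + 654yz^2 - 567y^2z - 371y^2 + 290y + 147y^3 - 72

(-6x - 4z + 7y - 4)(-5x - 2 - 6z + 3y)(-9z + 7y - 9 + 5x)
= (30x^2 + 12x + 36xz - 18xy + 20xz + 8z + 24z^2 - 12yz - 35xy - 14y - 42yz + 21y^2 + 20x + 8 + 24z - 12y)(-9z + 7y - 9 + 5x)    [distributive law]
= (30x^2 + 32x + 56xz - 53xy + 32z + 24z^2 - 54yz - 26y + 21y^2 + 8)(-9z + 7y - 9 + 5x)    [combine like terms]
= -270x^2z + 210x^2y - 270x^2 + 150x^3 - 288xz + 224xy - 288x + 160x^2 - 504xz^2 + 392xyz - 504xz + 280x^2z + 477xyz - 371xy^2 + 477xy - 265x^2y - 288z^2 + 224yz - 288z + 160xz - 216z^3 + 168yz^2 - 216z^2 + 120xz^2 + 486yz^2 - 378y^2z + 486yz - 270xyz + 234yz - 182y^2 + 234y - 130xy - 189y^2z + 147y^3 - 189y^2 + 105xy^2 - 72z + 56y - 72 + 40x    [distributive law]
= 10x^2z - 55x^2y - 110x^2 + 150x^3 - 632xz + 571xy - 248x - 384xz^2 + 599xyz - 266xy^2 - 504z^2 + 944yz - 360z - 216z^3 + 654yz^2 - 567y^2z - 371y^2 + 290y + 147y^3 - 72    [combine like terms]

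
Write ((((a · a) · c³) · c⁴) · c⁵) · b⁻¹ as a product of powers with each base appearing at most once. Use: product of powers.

((((a · a) · c³) · c⁴) · c⁵) · b⁻¹
= (((a² · c³) · c⁴) · c⁵) · b⁻¹    [product of powers]
= a²b⁻¹c¹²    [product of powers]

a²b⁻¹c¹²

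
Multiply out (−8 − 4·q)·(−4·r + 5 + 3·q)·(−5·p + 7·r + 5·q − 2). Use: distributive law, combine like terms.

−160·p·r + 224·r² − 180·q·r − 344·r + 200·p − 112·q + 80 + 220·p·q − 196·q² − 80·p·q·r + 112·q·r² − 4·q²·r + 60·p·q² − 60·q³

(−8 − 4·q)·(−4·r + 5 + 3·q)·(−5·p + 7·r + 5·q − 2)
= (32·r − 40 − 24·q + 16·q·r − 20·q − 12·q²)·(−5·p + 7·r + 5·q − 2)    [distributive law]
= (32·r − 40 − 44·q + 16·q·r − 12·q²)·(−5·p + 7·r + 5·q − 2)    [combine like terms]
= −160·p·r + 224·r² + 160·q·r − 64·r + 200·p − 280·r − 200·q + 80 + 220·p·q − 308·q·r − 220·q² + 88·q − 80·p·q·r + 112·q·r² + 80·q²·r − 32·q·r + 60·p·q² − 84·q²·r − 60·q³ + 24·q²    [distributive law]
= −160·p·r + 224·r² − 180·q·r − 344·r + 200·p − 112·q + 80 + 220·p·q − 196·q² − 80·p·q·r + 112·q·r² − 4·q²·r + 60·p·q² − 60·q³    [combine like terms]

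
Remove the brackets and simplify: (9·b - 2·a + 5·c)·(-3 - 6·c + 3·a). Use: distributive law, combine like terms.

-27·b - 54·b·c + 27·a·b + 6·a + 27·a·c - 6·a² - 15·c - 30·c²

(9·b - 2·a + 5·c)·(-3 - 6·c + 3·a)
= -27·b - 54·b·c + 27·a·b + 6·a + 12·a·c - 6·a² - 15·c - 30·c² + 15·a·c    [distributive law]
= -27·b - 54·b·c + 27·a·b + 6·a + 27·a·c - 6·a² - 15·c - 30·c²    [combine like terms]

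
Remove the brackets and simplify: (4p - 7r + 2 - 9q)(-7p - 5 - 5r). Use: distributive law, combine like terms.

(4p - 7r + 2 - 9q)(-7p - 5 - 5r)
= -28p^2 - 20p - 20pr + 49pr + 35r + 35r^2 - 14p - 10 - 10r + 63pq + 45q + 45qr    [distributive law]
= -28p^2 - 34p + 29pr + 25r + 35r^2 - 10 + 63pq + 45q + 45qr    [combine like terms]

-28p^2 - 34p + 29pr + 25r + 35r^2 - 10 + 63pq + 45q + 45qr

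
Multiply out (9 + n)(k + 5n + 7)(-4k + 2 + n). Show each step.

-36k² - 234k - 197kn + 167n + 62n² + 126 - 4k²n - 19kn² + 5n³

(9 + n)(k + 5n + 7)(-4k + 2 + n)
= (9k + 45n + 63 + kn + 5n² + 7n)(-4k + 2 + n)    [distributive law]
= (9k + 52n + 63 + kn + 5n²)(-4k + 2 + n)    [combine like terms]
= -36k² + 18k + 9kn - 208kn + 104n + 52n² - 252k + 126 + 63n - 4k²n + 2kn + kn² - 20kn² + 10n² + 5n³    [distributive law]
= -36k² - 234k - 197kn + 167n + 62n² + 126 - 4k²n - 19kn² + 5n³    [combine like terms]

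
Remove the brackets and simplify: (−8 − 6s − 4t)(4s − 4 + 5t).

(−8 − 6s − 4t)(4s − 4 + 5t)
= −32s + 32 − 40t − 24s^2 + 24s − 30st − 16st + 16t − 20t^2    [distributive law]
= −8s + 32 − 24t − 24s^2 − 46st − 20t^2    [combine like terms]

−8s + 32 − 24t − 24s^2 − 46st − 20t^2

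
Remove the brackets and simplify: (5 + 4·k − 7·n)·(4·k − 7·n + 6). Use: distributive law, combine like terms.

(5 + 4·k − 7·n)·(4·k − 7·n + 6)
= 20·k − 35·n + 30 + 16·k^2 − 28·k·n + 24·k − 28·k·n + 49·n^2 − 42·n    [distributive law]
= 44·k − 77·n + 30 + 16·k^2 − 56·k·n + 49·n^2    [combine like terms]

44·k − 77·n + 30 + 16·k^2 − 56·k·n + 49·n^2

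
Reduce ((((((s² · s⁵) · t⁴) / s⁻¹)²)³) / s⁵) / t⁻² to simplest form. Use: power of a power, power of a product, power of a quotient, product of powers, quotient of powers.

((((((s² · s⁵) · t⁴) / s⁻¹)²)³) / s⁵) / t⁻²
= (((((s² · s⁵) · t⁴) / s⁻¹)⁶) / s⁵) / t⁻²    [power of a power]
= (((((s² · s⁵) · t⁴)⁶) / ((s⁻¹)⁶)) / s⁵) / t⁻²    [power of a quotient]
= (((((s² · s⁵)⁶) · ((t⁴)⁶)) / ((s⁻¹)⁶)) / s⁵) / t⁻²    [power of a product]
= ((((((s²)⁶) · ((s⁵)⁶)) · ((t⁴)⁶)) / ((s⁻¹)⁶)) / s⁵) / t⁻²    [power of a product]
= ((((s¹² · ((s⁵)⁶)) · ((t⁴)⁶)) / ((s⁻¹)⁶)) / s⁵) / t⁻²    [power of a power]
= ((((s¹² · s³⁰) · ((t⁴)⁶)) / ((s⁻¹)⁶)) / s⁵) / t⁻²    [power of a power]
= (((s⁴² · ((t⁴)⁶)) / ((s⁻¹)⁶)) / s⁵) / t⁻²    [product of powers]
= (((s⁴² · t²⁴) / ((s⁻¹)⁶)) / s⁵) / t⁻²    [power of a power]
= (((s⁴² · t²⁴) / s⁻⁶) / s⁵) / t⁻²    [power of a power]
= s⁴³·t²⁶    [quotient of powers; product of powers]

s⁴³·t²⁶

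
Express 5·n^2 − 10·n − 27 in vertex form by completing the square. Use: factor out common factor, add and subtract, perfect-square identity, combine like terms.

5(n − 1)^2 − 32

5·n^2 − 10·n − 27
= 5(n^2 − 2·n) − 27    [factor out 5 from the n-terms]
= 5(n^2 − 2·n + 1 − 1) − 27    [add and subtract 1 inside the bracket]
= 5(n − 1)^2 − 5 − 27    [perfect-square identity]
= 5(n − 1)^2 − 32    [combine constants]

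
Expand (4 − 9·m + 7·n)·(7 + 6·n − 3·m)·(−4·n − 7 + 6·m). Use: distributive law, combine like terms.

(4 − 9·m + 7·n)·(7 + 6·n − 3·m)·(−4·n − 7 + 6·m)
= (28 + 24·n − 12·m − 63·m − 54·m·n + 27·m^2 + 49·n + 42·n^2 − 21·m·n)·(−4·n − 7 + 6·m)    [distributive law]
= (28 + 73·n − 75·m − 75·m·n + 27·m^2 + 42·n^2)·(−4·n − 7 + 6·m)    [combine like terms]
= −112·n − 196 + 168·m − 292·n^2 − 511·n + 438·m·n + 300·m·n + 525·m − 450·m^2 + 300·m·n^2 + 525·m·n − 450·m^2·n − 108·m^2·n − 189·m^2 + 162·m^3 − 168·n^3 − 294·n^2 + 252·m·n^2    [distributive law]
= −623·n − 196 + 693·m − 586·n^2 + 1263·m·n − 639·m^2 + 552·m·n^2 − 558·m^2·n + 162·m^3 − 168·n^3    [combine like terms]

−623·n − 196 + 693·m − 586·n^2 + 1263·m·n − 639·m^2 + 552·m·n^2 − 558·m^2·n + 162·m^3 − 168·n^3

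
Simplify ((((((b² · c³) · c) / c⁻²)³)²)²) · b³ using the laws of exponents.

((((((b² · c³) · c) / c⁻²)³)²)²) · b³
= (((((b² · c³) · c) / c⁻²)³)⁴) · b³    [power of a power]
= ((((b² · c³) · c) / c⁻²)¹²) · b³    [power of a power]
= ((((b² · c³) · c)¹²) / ((c⁻²)¹²)) · b³    [power of a quotient]
= ((((b² · c³)¹²) · (c¹²)) / ((c⁻²)¹²)) · b³    [power of a product]
= (((((b²)¹²) · ((c³)¹²)) · (c¹²)) / ((c⁻²)¹²)) · b³    [power of a product]
= (((b²⁴ · ((c³)¹²)) · (c¹²)) / ((c⁻²)¹²)) · b³    [power of a power]
= (((b²⁴ · c³⁶) · (c¹²)) / ((c⁻²)¹²)) · b³    [power of a power]
= (((b²⁴ · c³⁶) · c¹²) / c⁻²⁴) · b³    [power of a power]
= b²⁷c⁷²    [quotient of powers; product of powers]

b²⁷c⁷²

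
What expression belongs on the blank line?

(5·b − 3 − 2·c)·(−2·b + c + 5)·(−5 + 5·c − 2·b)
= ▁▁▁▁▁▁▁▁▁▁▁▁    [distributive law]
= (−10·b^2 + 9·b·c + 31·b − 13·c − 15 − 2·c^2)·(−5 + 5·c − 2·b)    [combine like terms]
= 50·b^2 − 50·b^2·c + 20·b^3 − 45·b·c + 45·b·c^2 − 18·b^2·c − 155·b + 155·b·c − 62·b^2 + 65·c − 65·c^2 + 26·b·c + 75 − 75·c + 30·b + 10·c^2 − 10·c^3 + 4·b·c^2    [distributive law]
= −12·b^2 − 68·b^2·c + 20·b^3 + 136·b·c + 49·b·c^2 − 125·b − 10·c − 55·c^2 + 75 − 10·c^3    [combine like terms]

After distributive law, the bracketed line is:

(−10·b^2 + 5·b·c + 25·b + 6·b − 3·c − 15 + 4·b·c − 2·c^2 − 10·c)·(−5 + 5·c − 2·b)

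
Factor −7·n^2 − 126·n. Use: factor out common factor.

7·n(−n − 18)

−7·n^2 − 126·n
= 7(−n^2 − 18·n)    [factor out 7]
= 7·n(−n − 18)    [factor out n]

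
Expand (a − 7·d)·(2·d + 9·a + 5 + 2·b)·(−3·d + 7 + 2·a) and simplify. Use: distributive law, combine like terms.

155·a·d^2 − 512·a·d − 149·a^2·d + 73·a^2 + 18·a^3 + 35·a − 34·a·b·d + 14·a·b + 4·a^2·b + 42·d^3 + 7·d^2 − 245·d + 42·b·d^2 − 98·b·d

(a − 7·d)·(2·d + 9·a + 5 + 2·b)·(−3·d + 7 + 2·a)
= (2·a·d + 9·a^2 + 5·a + 2·a·b − 14·d^2 − 63·a·d − 35·d − 14·b·d)·(−3·d + 7 + 2·a)    [distributive law]
= (−61·a·d + 9·a^2 + 5·a + 2·a·b − 14·d^2 − 35·d − 14·b·d)·(−3·d + 7 + 2·a)    [combine like terms]
= 183·a·d^2 − 427·a·d − 122·a^2·d − 27·a^2·d + 63·a^2 + 18·a^3 − 15·a·d + 35·a + 10·a^2 − 6·a·b·d + 14·a·b + 4·a^2·b + 42·d^3 − 98·d^2 − 28·a·d^2 + 105·d^2 − 245·d − 70·a·d + 42·b·d^2 − 98·b·d − 28·a·b·d    [distributive law]
= 155·a·d^2 − 512·a·d − 149·a^2·d + 73·a^2 + 18·a^3 + 35·a − 34·a·b·d + 14·a·b + 4·a^2·b + 42·d^3 + 7·d^2 − 245·d + 42·b·d^2 − 98·b·d    [combine like terms]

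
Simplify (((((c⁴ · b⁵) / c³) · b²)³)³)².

b¹²⁶c¹⁸

(((((c⁴ · b⁵) / c³) · b²)³)³)²
= ((((c⁴ · b⁵) / c³) · b²)³)⁶    [power of a power]
= (((c⁴ · b⁵) / c³) · b²)¹⁸    [power of a power]
= (((c⁴ · b⁵) / c³)¹⁸) · ((b²)¹⁸)    [power of a product]
= (((c⁴ · b⁵)¹⁸) / ((c³)¹⁸)) · ((b²)¹⁸)    [power of a quotient]
= ((((c⁴)¹⁸) · ((b⁵)¹⁸)) / ((c³)¹⁸)) · ((b²)¹⁸)    [power of a product]
= ((c⁷² · ((b⁵)¹⁸)) / ((c³)¹⁸)) · ((b²)¹⁸)    [power of a power]
= ((c⁷² · b⁹⁰) / ((c³)¹⁸)) · ((b²)¹⁸)    [power of a power]
= ((c⁷² · b⁹⁰) / c⁵⁴) · ((b²)¹⁸)    [power of a power]
= ((c⁷² · b⁹⁰) / c⁵⁴) · b³⁶    [power of a power]
= b¹²⁶c¹⁸    [quotient of powers; product of powers]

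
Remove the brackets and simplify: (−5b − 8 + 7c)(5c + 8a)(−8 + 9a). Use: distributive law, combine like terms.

(−5b − 8 + 7c)(5c + 8a)(−8 + 9a)
= (−25bc − 40ab − 40c − 64a + 35c^2 + 56ac)(−8 + 9a)    [distributive law]
= 200bc − 225abc + 320ab − 360a^2b + 320c − 360ac + 512a − 576a^2 − 280c^2 + 315ac^2 − 448ac + 504a^2c    [distributive law]
= 200bc − 225abc + 320ab − 360a^2b + 320c − 808ac + 512a − 576a^2 − 280c^2 + 315ac^2 + 504a^2c    [combine like terms]

200bc − 225abc + 320ab − 360a^2b + 320c − 808ac + 512a − 576a^2 − 280c^2 + 315ac^2 + 504a^2c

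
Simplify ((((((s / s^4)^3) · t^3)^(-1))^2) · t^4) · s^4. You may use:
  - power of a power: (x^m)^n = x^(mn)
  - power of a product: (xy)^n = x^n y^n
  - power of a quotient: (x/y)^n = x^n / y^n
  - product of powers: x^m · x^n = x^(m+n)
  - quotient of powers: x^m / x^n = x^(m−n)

((((((s / s^4)^3) · t^3)^(-1))^2) · t^4) · s^4
= (((((s / s^4)^3) · t^3)^(-2)) · t^4) · s^4    [power of a power]
= (((((s / s^4)^3)^(-2)) · ((t^3)^(-2))) · t^4) · s^4    [power of a product]
= ((((s / s^4)^(-6)) · ((t^3)^(-2))) · t^4) · s^4    [power of a power]
= ((((s^(-6)) / ((s^4)^(-6))) · ((t^3)^(-2))) · t^4) · s^4    [power of a quotient]
= (((s^(-6) / s^(-24)) · ((t^3)^(-2))) · t^4) · s^4    [power of a power]
= ((s^18 · ((t^3)^(-2))) · t^4) · s^4    [quotient of powers]
= ((s^18 · t^(-6)) · t^4) · s^4    [power of a power]
= s^22t^(-2)    [product of powers]

s^22t^(-2)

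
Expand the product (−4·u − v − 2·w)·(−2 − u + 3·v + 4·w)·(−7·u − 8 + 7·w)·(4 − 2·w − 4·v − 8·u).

160·u^2 − 440·u^2·w + 68·u^2·v + 592·u^3 − 256·u + 944·u·w + 680·u·v − 1184·u·w^2 − 1488·u·v·w − 952·u^3·w − 504·u^3·v + 224·u^4 + 84·u^2·w^2 − 602·u^2·v·w − 476·u^2·v^2 − 404·u·v^2 + 742·u·v·w^2 + 154·u·v^2·w + 532·u·w^3 − 64·v + 536·v·w + 160·v^2 − 836·v·w^2 − 508·v^2·w − 84·u·v^3 − 96·v^3 + 322·v^2·w^2 + 84·v^3·w + 364·v·w^3 − 128·w + 432·w^2 − 408·w^3 + 112·w^4

(−4·u − v − 2·w)·(−2 − u + 3·v + 4·w)·(−7·u − 8 + 7·w)·(4 − 2·w − 4·v − 8·u)
= (8·u + 4·u^2 − 12·u·v − 16·u·w + 2·v + u·v − 3·v^2 − 4·v·w + 4·w + 2·u·w − 6·v·w − 8·w^2)·(−7·u − 8 + 7·w)·(4 − 2·w − 4·v − 8·u)    [distributive law]
= (8·u + 4·u^2 − 11·u·v − 14·u·w + 2·v − 3·v^2 − 10·v·w + 4·w − 8·w^2)·(−7·u − 8 + 7·w)·(4 − 2·w − 4·v − 8·u)    [combine like terms]
= (−56·u^2 − 64·u + 56·u·w − 28·u^3 − 32·u^2 + 28·u^2·w + 77·u^2·v + 88·u·v − 77·u·v·w + 98·u^2·w + 112·u·w − 98·u·w^2 − 14·u·v − 16·v + 14·v·w + 21·u·v^2 + 24·v^2 − 21·v^2·w + 70·u·v·w + 80·v·w − 70·v·w^2 − 28·u·w − 32·w + 28·w^2 + 56·u·w^2 + 64·w^2 − 56·w^3)·(4 − 2·w − 4·v − 8·u)    [distributive law]
= (−88·u^2 − 64·u + 140·u·w − 28·u^3 + 126·u^2·w + 77·u^2·v + 74·u·v − 7·u·v·w − 42·u·w^2 − 16·v + 94·v·w + 21·u·v^2 + 24·v^2 − 21·v^2·w − 70·v·w^2 − 32·w + 92·w^2 − 56·w^3)·(4 − 2·w − 4·v − 8·u)    [combine like terms]
= −352·u^2 + 176·u^2·w + 352·u^2·v + 704·u^3 − 256·u + 128·u·w + 256·u·v + 512·u^2 + 560·u·w − 280·u·w^2 − 560·u·v·w − 1120·u^2·w − 112·u^3 + 56·u^3·w + 112·u^3·v + 224·u^4 + 504·u^2·w − 252·u^2·w^2 − 504·u^2·v·w − 1008·u^3·w + 308·u^2·v − 154·u^2·v·w − 308·u^2·v^2 − 616·u^3·v + 296·u·v − 148·u·v·w − 296·u·v^2 − 592·u^2·v − 28·u·v·w + 14·u·v·w^2 + 28·u·v^2·w + 56·u^2·v·w − 168·u·w^2 + 84·u·w^3 + 168·u·v·w^2 + 336·u^2·w^2 − 64·v + 32·v·w + 64·v^2 + 128·u·v + 376·v·w − 188·v·w^2 − 376·v^2·w − 752·u·v·w + 84·u·v^2 − 42·u·v^2·w − 84·u·v^3 − 168·u^2·v^2 + 96·v^2 − 48·v^2·w − 96·v^3 − 192·u·v^2 − 84·v^2·w + 42·v^2·w^2 + 84·v^3·w + 168·u·v^2·w − 280·v·w^2 + 140·v·w^3 + 280·v^2·w^2 + 560·u·v·w^2 − 128·w + 64·w^2 + 128·v·w + 256·u·w + 368·w^2 − 184·w^3 − 368·v·w^2 − 736·u·w^2 − 224·w^3 + 112·w^4 + 224·v·w^3 + 448·u·w^3    [distributive law]
= 160·u^2 − 440·u^2·w + 68·u^2·v + 592·u^3 − 256·u + 944·u·w + 680·u·v − 1184·u·w^2 − 1488·u·v·w − 952·u^3·w − 504·u^3·v + 224·u^4 + 84·u^2·w^2 − 602·u^2·v·w − 476·u^2·v^2 − 404·u·v^2 + 742·u·v·w^2 + 154·u·v^2·w + 532·u·w^3 − 64·v + 536·v·w + 160·v^2 − 836·v·w^2 − 508·v^2·w − 84·u·v^3 − 96·v^3 + 322·v^2·w^2 + 84·v^3·w + 364·v·w^3 − 128·w + 432·w^2 − 408·w^3 + 112·w^4    [combine like terms]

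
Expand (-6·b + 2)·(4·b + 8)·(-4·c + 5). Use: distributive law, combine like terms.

(-6·b + 2)·(4·b + 8)·(-4·c + 5)
= (-24·b² - 48·b + 8·b + 16)·(-4·c + 5)    [distributive law]
= (-24·b² - 40·b + 16)·(-4·c + 5)    [combine like terms]
= 96·b²·c - 120·b² + 160·b·c - 200·b - 64·c + 80    [distributive law]

96·b²·c - 120·b² + 160·b·c - 200·b - 64·c + 80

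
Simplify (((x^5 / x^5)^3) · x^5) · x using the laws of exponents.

x^6

(((x^5 / x^5)^3) · x^5) · x
= ((((x^5)^3) / ((x^5)^3)) · x^5) · x    [power of a quotient]
= ((x^15 / ((x^5)^3)) · x^5) · x    [power of a power]
= ((x^15 / x^15) · x^5) · x    [power of a power]
= (x^0 · x^5) · x    [quotient of powers]
= x^5 · x    [product of powers]
= x^6    [product of powers]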